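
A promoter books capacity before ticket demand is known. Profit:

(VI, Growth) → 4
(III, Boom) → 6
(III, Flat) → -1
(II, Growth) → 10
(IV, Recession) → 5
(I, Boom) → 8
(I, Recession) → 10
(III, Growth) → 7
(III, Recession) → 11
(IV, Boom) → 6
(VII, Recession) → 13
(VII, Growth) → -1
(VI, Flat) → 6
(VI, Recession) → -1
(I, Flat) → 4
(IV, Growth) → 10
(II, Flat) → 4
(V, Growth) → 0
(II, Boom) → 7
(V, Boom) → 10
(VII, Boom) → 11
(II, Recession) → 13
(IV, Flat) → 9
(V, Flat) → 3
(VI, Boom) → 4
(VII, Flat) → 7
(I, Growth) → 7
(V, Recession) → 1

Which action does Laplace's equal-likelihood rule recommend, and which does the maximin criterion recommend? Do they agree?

Row averages: I=7.25, II=8.5, III=5.75, IV=7.5, V=3.5, VI=3.25, VII=7.5
Highest average = 8.5 → II.
Row minima: I=4, II=4, III=-1, IV=5, V=0, VI=-1, VII=-1
Best worst-case = 5 → IV.

laplace → II; maximin → IV (disagree)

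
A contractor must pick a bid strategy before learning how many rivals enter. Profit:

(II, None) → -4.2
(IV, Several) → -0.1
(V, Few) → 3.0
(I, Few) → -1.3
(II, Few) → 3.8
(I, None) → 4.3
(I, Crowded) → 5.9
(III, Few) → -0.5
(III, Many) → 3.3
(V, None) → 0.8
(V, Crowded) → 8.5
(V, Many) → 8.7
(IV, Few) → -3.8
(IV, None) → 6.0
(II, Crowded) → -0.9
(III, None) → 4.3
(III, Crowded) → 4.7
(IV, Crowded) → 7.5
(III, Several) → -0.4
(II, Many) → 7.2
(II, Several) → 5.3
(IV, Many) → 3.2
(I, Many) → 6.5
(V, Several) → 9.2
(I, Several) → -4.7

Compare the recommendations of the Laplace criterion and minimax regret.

Row averages: I=2.14, II=2.24, III=2.28, IV=2.56, V=6.04
Highest average = 6.04 → V.
Column bests: None=6.0, Few=3.8, Several=9.2, Many=8.7, Crowded=8.5.
I regrets: 1.7, 5.1, 13.9, 2.2, 2.6 → max 13.9
II regrets: 10.2, 0.0, 3.9, 1.5, 9.4 → max 10.2
III regrets: 1.7, 4.3, 9.6, 5.4, 3.8 → max 9.6
IV regrets: 0.0, 7.6, 9.3, 5.5, 1.0 → max 9.3
V regrets: 5.2, 0.8, 0.0, 0.0, 0.0 → max 5.2
Smallest max regret = 5.2 → V.

laplace → V; minimax regret → V (agree)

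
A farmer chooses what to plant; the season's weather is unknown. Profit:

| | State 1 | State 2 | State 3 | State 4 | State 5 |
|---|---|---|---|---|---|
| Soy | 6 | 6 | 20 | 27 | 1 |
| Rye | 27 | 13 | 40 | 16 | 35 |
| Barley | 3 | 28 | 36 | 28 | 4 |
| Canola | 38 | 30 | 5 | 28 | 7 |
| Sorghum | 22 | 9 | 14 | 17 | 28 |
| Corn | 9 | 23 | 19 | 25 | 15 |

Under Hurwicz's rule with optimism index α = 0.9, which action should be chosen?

Rye

Soy: 0.9·27 + 0.1·1 = 24.4
Rye: 0.9·40 + 0.1·13 = 37.3
Barley: 0.9·36 + 0.1·3 = 32.7
Canola: 0.9·38 + 0.1·5 = 34.7
Sorghum: 0.9·28 + 0.1·9 = 26.1
Corn: 0.9·25 + 0.1·9 = 23.4
Highest Hurwicz score = 37.3 → Rye.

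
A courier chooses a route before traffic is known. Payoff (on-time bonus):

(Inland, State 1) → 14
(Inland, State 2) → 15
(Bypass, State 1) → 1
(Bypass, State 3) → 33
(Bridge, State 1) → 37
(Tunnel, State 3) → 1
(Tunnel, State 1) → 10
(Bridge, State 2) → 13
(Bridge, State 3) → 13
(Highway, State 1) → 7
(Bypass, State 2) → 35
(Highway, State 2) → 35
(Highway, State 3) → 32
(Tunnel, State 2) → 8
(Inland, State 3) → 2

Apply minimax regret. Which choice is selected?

Bridge

Column bests: State 1=37, State 2=35, State 3=33.
Inland regrets: 23, 20, 31 → max 31
Tunnel regrets: 27, 27, 32 → max 32
Highway regrets: 30, 0, 1 → max 30
Bridge regrets: 0, 22, 20 → max 22
Bypass regrets: 36, 0, 0 → max 36
Smallest max regret = 22 → Bridge.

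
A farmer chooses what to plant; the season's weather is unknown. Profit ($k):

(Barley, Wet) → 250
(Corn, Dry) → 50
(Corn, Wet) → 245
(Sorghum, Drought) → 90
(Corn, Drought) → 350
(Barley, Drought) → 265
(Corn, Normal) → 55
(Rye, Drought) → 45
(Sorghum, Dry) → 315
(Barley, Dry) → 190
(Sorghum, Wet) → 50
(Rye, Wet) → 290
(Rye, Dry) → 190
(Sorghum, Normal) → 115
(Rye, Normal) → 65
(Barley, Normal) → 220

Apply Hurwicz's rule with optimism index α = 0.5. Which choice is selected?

Barley

Corn: 0.5·350 + 0.5·50 = 200
Rye: 0.5·290 + 0.5·45 = 167.5
Sorghum: 0.5·315 + 0.5·50 = 182.5
Barley: 0.5·265 + 0.5·190 = 227.5
Highest Hurwicz score = 227.5 → Barley.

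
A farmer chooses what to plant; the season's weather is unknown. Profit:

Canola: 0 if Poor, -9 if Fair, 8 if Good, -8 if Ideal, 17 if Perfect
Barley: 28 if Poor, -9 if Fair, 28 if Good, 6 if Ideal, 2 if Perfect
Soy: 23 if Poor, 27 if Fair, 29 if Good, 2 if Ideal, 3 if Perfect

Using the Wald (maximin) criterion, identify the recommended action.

Row minima: Canola=-9, Barley=-9, Soy=2
Best worst-case = 2 → Soy.

Soy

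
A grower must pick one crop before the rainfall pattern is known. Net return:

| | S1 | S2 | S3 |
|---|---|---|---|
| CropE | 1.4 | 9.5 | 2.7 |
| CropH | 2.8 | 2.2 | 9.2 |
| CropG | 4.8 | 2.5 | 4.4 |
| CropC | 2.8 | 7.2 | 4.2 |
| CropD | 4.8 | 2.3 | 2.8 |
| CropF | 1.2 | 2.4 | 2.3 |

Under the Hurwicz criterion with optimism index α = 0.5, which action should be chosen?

CropH

CropE: 0.5·9.5 + 0.5·1.4 = 5.45
CropH: 0.5·9.2 + 0.5·2.2 = 5.7
CropG: 0.5·4.8 + 0.5·2.5 = 3.65
CropC: 0.5·7.2 + 0.5·2.8 = 5
CropD: 0.5·4.8 + 0.5·2.3 = 3.55
CropF: 0.5·2.4 + 0.5·1.2 = 1.8
Highest Hurwicz score = 5.7 → CropH.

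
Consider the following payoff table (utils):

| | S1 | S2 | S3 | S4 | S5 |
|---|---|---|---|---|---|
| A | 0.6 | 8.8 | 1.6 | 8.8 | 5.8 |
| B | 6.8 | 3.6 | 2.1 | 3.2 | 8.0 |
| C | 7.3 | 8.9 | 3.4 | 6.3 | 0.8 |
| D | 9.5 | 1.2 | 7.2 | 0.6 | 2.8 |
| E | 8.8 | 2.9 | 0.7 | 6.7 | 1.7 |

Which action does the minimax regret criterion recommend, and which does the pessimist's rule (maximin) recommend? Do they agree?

Column bests: S1=9.5, S2=8.9, S3=7.2, S4=8.8, S5=8.0.
A regrets: 8.9, 0.1, 5.6, 0.0, 2.2 → max 8.9
B regrets: 2.7, 5.3, 5.1, 5.6, 0.0 → max 5.6
C regrets: 2.2, 0.0, 3.8, 2.5, 7.2 → max 7.2
D regrets: 0.0, 7.7, 0.0, 8.2, 5.2 → max 8.2
E regrets: 0.7, 6.0, 6.5, 2.1, 6.3 → max 6.5
Smallest max regret = 5.6 → B.
Row minima: A=0.6, B=2.1, C=0.8, D=0.6, E=0.7
Best worst-case = 2.1 → B.

minimax regret → B; maximin → B (agree)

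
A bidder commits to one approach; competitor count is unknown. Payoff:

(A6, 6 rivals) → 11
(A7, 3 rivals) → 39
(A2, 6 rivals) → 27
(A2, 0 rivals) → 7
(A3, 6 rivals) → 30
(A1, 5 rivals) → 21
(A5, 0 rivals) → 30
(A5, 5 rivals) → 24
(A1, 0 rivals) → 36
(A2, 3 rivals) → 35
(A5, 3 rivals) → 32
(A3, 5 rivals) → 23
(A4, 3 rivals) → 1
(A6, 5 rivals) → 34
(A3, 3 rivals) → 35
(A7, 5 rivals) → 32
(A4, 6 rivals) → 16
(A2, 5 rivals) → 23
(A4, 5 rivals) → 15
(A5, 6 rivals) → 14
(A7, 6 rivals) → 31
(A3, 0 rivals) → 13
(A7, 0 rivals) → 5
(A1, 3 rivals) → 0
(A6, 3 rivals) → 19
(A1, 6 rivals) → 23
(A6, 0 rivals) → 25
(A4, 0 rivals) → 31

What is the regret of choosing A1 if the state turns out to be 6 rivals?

8

Best payoff under 6 rivals is 31.
Regret = 31 − 23 = 8.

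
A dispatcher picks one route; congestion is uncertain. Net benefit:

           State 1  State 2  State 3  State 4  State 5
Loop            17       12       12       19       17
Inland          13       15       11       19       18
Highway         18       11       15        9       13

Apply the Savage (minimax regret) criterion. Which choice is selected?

Loop

Column bests: State 1=18, State 2=15, State 3=15, State 4=19, State 5=18.
Loop regrets: 1, 3, 3, 0, 1 → max 3
Inland regrets: 5, 0, 4, 0, 0 → max 5
Highway regrets: 0, 4, 0, 10, 5 → max 10
Smallest max regret = 3 → Loop.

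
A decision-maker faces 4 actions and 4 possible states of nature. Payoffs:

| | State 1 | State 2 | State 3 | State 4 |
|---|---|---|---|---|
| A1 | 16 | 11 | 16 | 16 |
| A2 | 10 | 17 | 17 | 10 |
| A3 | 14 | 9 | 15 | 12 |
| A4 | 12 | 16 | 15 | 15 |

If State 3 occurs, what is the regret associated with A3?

Best payoff under State 3 is 17.
Regret = 17 − 15 = 2.

2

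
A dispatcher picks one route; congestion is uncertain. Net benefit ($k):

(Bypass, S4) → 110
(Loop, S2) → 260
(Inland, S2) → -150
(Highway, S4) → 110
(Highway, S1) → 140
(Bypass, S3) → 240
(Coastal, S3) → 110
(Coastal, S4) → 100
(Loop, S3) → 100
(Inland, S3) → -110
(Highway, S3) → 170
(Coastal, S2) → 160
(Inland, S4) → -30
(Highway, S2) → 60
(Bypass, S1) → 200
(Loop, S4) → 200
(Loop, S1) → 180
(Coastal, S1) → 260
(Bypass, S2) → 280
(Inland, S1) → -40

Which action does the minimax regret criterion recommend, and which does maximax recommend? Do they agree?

minimax regret → Bypass; maximax → Bypass (agree)

Column bests: S1=260, S2=280, S3=240, S4=200.
Loop regrets: 80, 20, 140, 0 → max 140
Inland regrets: 300, 430, 350, 230 → max 430
Coastal regrets: 0, 120, 130, 100 → max 130
Highway regrets: 120, 220, 70, 90 → max 220
Bypass regrets: 60, 0, 0, 90 → max 90
Smallest max regret = 90 → Bypass.
Row maxima: Loop=260, Inland=-30, Coastal=260, Highway=170, Bypass=280
Best best-case = 280 → Bypass.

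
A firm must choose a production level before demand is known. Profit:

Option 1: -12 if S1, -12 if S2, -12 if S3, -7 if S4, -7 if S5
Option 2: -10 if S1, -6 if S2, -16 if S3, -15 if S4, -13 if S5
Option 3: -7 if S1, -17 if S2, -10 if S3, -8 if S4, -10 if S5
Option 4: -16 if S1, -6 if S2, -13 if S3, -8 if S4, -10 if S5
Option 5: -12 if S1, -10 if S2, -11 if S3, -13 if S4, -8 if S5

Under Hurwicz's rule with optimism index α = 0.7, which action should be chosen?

Option 1: 0.7·(-7) + 0.3·(-12) = -8.5
Option 2: 0.7·(-6) + 0.3·(-16) = -9
Option 3: 0.7·(-7) + 0.3·(-17) = -10
Option 4: 0.7·(-6) + 0.3·(-16) = -9
Option 5: 0.7·(-8) + 0.3·(-13) = -9.5
Highest Hurwicz score = -8.5 → Option 1.

Option 1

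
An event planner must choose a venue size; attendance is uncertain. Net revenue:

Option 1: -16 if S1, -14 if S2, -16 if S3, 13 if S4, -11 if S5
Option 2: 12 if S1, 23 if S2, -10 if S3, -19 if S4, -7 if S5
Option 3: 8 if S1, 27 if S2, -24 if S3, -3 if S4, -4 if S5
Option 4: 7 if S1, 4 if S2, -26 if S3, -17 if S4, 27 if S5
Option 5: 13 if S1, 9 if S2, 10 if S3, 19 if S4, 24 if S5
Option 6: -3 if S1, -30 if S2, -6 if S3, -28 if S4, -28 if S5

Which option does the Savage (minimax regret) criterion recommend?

Column bests: S1=13, S2=27, S3=10, S4=19, S5=27.
Option 1 regrets: 29, 41, 26, 6, 38 → max 41
Option 2 regrets: 1, 4, 20, 38, 34 → max 38
Option 3 regrets: 5, 0, 34, 22, 31 → max 34
Option 4 regrets: 6, 23, 36, 36, 0 → max 36
Option 5 regrets: 0, 18, 0, 0, 3 → max 18
Option 6 regrets: 16, 57, 16, 47, 55 → max 57
Smallest max regret = 18 → Option 5.

Option 5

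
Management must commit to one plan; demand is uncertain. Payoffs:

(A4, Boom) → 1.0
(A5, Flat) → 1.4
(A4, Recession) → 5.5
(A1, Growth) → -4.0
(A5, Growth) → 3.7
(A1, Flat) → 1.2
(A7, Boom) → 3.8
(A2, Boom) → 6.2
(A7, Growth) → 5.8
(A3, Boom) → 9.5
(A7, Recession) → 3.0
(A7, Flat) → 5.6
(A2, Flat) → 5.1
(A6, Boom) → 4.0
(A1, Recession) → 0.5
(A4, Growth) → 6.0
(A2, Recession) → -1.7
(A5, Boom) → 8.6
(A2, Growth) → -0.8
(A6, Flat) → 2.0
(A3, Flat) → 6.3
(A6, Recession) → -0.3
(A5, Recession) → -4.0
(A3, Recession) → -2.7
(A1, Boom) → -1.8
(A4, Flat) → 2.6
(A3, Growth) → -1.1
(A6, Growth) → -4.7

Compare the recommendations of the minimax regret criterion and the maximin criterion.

minimax regret → A7; maximin → A7 (agree)

Column bests: Recession=5.5, Flat=6.3, Growth=6.0, Boom=9.5.
A1 regrets: 5.0, 5.1, 10.0, 11.3 → max 11.3
A2 regrets: 7.2, 1.2, 6.8, 3.3 → max 7.2
A3 regrets: 8.2, 0.0, 7.1, 0.0 → max 8.2
A4 regrets: 0.0, 3.7, 0.0, 8.5 → max 8.5
A5 regrets: 9.5, 4.9, 2.3, 0.9 → max 9.5
A6 regrets: 5.8, 4.3, 10.7, 5.5 → max 10.7
A7 regrets: 2.5, 0.7, 0.2, 5.7 → max 5.7
Smallest max regret = 5.7 → A7.
Row minima: A1=-4.0, A2=-1.7, A3=-2.7, A4=1.0, A5=-4.0, A6=-4.7, A7=3.0
Best worst-case = 3.0 → A7.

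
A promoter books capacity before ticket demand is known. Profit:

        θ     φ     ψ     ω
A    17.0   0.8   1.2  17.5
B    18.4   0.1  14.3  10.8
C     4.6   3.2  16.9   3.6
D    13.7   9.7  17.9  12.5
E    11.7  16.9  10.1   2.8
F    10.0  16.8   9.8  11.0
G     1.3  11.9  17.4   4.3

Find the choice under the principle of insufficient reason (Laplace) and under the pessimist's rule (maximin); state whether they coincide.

laplace → D; maximin → F (disagree)

Row averages: A=9.125, B=10.9, C=7.075, D=13.45, E=10.375, F=11.9, G=8.725
Highest average = 13.45 → D.
Row minima: A=0.8, B=0.1, C=3.2, D=9.7, E=2.8, F=9.8, G=1.3
Best worst-case = 9.8 → F.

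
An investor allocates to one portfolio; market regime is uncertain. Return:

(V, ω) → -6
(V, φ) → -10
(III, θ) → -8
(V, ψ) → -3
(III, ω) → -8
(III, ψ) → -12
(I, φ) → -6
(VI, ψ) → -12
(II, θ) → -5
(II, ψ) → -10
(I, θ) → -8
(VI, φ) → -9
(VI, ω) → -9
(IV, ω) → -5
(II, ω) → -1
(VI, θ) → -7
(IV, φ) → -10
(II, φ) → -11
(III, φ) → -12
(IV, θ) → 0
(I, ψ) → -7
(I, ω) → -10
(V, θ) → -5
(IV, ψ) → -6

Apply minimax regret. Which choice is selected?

IV

Column bests: θ=0, φ=-6, ψ=-3, ω=-1.
I regrets: 8, 0, 4, 9 → max 9
II regrets: 5, 5, 7, 0 → max 7
III regrets: 8, 6, 9, 7 → max 9
IV regrets: 0, 4, 3, 4 → max 4
V regrets: 5, 4, 0, 5 → max 5
VI regrets: 7, 3, 9, 8 → max 9
Smallest max regret = 4 → IV.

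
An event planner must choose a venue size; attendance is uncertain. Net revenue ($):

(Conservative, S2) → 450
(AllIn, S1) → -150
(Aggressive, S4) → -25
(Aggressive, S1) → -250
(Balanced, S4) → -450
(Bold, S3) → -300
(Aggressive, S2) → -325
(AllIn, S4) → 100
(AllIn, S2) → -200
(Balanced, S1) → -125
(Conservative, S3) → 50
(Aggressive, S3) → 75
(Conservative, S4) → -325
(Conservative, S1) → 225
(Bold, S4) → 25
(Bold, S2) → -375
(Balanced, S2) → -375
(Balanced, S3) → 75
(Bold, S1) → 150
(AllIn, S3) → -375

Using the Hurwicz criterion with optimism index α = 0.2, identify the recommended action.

Conservative: 0.2·450 + 0.8·(-325) = -170
Balanced: 0.2·75 + 0.8·(-450) = -345
Aggressive: 0.2·75 + 0.8·(-325) = -245
Bold: 0.2·150 + 0.8·(-375) = -270
AllIn: 0.2·100 + 0.8·(-375) = -280
Highest Hurwicz score = -170 → Conservative.

Conservative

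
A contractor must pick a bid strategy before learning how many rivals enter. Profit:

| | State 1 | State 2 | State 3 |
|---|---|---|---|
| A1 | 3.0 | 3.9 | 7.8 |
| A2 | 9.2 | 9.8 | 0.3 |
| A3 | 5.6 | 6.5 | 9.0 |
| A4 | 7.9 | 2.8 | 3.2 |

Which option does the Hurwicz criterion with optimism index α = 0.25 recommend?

A3

A1: 0.25·7.8 + 0.75·3.0 = 4.2
A2: 0.25·9.8 + 0.75·0.3 = 2.675
A3: 0.25·9.0 + 0.75·5.6 = 6.45
A4: 0.25·7.9 + 0.75·2.8 = 4.075
Highest Hurwicz score = 6.45 → A3.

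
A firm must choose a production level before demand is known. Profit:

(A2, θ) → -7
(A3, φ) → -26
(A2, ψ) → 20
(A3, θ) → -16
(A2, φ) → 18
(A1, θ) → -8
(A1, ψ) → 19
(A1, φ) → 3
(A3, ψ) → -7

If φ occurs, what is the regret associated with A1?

Best payoff under φ is 18.
Regret = 18 − 3 = 15.

15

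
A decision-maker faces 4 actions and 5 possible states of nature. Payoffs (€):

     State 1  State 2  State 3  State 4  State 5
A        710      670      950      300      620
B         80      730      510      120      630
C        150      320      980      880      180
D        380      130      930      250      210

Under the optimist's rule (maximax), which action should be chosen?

Row maxima: A=950, B=730, C=980, D=930
Best best-case = 980 → C.

C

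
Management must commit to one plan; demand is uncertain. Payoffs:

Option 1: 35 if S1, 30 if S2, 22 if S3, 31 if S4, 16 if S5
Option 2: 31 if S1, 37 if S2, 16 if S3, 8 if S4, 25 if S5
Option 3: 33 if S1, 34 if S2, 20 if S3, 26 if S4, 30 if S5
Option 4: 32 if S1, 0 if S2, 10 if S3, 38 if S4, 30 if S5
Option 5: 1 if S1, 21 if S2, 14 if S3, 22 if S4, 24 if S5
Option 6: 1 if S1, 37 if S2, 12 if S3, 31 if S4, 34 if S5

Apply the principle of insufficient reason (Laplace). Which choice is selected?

Option 3

Row averages: Option 1=26.8, Option 2=23.4, Option 3=28.6, Option 4=22, Option 5=16.4, Option 6=23
Highest average = 28.6 → Option 3.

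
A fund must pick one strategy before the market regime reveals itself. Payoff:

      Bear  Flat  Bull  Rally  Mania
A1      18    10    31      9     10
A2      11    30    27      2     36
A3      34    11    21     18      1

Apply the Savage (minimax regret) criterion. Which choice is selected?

Column bests: Bear=34, Flat=30, Bull=31, Rally=18, Mania=36.
A1 regrets: 16, 20, 0, 9, 26 → max 26
A2 regrets: 23, 0, 4, 16, 0 → max 23
A3 regrets: 0, 19, 10, 0, 35 → max 35
Smallest max regret = 23 → A2.

A2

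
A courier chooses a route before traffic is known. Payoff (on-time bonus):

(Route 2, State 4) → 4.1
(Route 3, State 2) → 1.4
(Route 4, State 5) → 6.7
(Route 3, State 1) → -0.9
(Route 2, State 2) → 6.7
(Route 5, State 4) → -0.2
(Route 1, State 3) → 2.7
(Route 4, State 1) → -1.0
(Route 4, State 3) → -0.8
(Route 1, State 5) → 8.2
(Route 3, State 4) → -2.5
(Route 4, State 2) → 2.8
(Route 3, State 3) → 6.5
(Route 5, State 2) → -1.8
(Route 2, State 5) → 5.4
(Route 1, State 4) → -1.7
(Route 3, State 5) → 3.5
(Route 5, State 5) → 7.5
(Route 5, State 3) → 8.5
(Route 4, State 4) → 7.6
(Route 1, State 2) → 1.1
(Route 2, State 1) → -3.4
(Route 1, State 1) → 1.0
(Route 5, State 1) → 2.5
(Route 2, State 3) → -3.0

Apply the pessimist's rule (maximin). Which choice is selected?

Route 4

Row minima: Route 1=-1.7, Route 2=-3.4, Route 3=-2.5, Route 4=-1.0, Route 5=-1.8
Best worst-case = -1.0 → Route 4.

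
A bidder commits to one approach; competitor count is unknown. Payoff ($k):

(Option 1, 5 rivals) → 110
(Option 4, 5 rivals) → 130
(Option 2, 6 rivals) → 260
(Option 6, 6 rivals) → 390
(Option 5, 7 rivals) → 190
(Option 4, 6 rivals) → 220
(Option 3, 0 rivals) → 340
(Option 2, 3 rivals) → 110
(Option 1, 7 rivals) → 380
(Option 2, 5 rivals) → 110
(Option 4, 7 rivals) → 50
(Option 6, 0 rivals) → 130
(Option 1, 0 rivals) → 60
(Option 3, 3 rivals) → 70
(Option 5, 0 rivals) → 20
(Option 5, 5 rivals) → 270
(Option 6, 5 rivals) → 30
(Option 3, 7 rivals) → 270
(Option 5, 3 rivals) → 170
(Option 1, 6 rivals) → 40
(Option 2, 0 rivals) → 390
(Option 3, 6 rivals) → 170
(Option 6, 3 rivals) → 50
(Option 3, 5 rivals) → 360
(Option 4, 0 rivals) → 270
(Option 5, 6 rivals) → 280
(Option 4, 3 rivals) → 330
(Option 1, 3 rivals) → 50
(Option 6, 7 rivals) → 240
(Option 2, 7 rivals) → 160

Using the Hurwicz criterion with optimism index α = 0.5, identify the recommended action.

Option 2

Option 1: 0.5·380 + 0.5·40 = 210
Option 2: 0.5·390 + 0.5·110 = 250
Option 3: 0.5·360 + 0.5·70 = 215
Option 4: 0.5·330 + 0.5·50 = 190
Option 5: 0.5·280 + 0.5·20 = 150
Option 6: 0.5·390 + 0.5·30 = 210
Highest Hurwicz score = 250 → Option 2.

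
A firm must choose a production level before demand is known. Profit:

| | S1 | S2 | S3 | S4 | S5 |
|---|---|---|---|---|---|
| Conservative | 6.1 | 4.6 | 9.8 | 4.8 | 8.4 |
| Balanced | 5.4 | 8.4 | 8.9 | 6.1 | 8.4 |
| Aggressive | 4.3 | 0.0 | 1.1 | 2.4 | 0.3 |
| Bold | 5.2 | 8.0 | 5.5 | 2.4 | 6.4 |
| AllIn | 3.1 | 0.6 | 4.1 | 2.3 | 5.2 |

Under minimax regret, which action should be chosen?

Column bests: S1=6.1, S2=8.4, S3=9.8, S4=6.1, S5=8.4.
Conservative regrets: 0.0, 3.8, 0.0, 1.3, 0.0 → max 3.8
Balanced regrets: 0.7, 0.0, 0.9, 0.0, 0.0 → max 0.9
Aggressive regrets: 1.8, 8.4, 8.7, 3.7, 8.1 → max 8.7
Bold regrets: 0.9, 0.4, 4.3, 3.7, 2.0 → max 4.3
AllIn regrets: 3.0, 7.8, 5.7, 3.8, 3.2 → max 7.8
Smallest max regret = 0.9 → Balanced.

Balanced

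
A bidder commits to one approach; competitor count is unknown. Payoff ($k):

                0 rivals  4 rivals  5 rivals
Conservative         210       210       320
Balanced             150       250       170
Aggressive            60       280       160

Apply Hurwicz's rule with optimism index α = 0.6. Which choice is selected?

Conservative: 0.6·320 + 0.4·210 = 276
Balanced: 0.6·250 + 0.4·150 = 210
Aggressive: 0.6·280 + 0.4·60 = 192
Highest Hurwicz score = 276 → Conservative.

Conservative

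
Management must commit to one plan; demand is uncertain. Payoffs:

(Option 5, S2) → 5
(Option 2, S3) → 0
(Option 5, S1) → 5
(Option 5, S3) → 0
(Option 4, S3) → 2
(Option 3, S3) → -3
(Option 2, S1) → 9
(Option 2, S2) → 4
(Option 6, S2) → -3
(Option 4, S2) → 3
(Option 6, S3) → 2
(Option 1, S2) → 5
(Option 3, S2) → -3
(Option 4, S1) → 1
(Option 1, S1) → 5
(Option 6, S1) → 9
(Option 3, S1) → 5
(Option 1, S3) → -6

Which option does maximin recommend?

Row minima: Option 1=-6, Option 2=0, Option 3=-3, Option 4=1, Option 5=0, Option 6=-3
Best worst-case = 1 → Option 4.

Option 4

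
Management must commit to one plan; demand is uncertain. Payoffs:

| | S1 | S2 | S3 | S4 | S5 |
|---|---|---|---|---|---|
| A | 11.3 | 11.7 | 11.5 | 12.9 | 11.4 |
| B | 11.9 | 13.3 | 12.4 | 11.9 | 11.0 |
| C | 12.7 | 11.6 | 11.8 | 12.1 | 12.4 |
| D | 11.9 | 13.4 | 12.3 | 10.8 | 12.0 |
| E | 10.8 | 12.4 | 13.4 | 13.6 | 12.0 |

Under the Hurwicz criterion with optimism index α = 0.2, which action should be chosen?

A: 0.2·12.9 + 0.8·11.3 = 11.62
B: 0.2·13.3 + 0.8·11.0 = 11.46
C: 0.2·12.7 + 0.8·11.6 = 11.82
D: 0.2·13.4 + 0.8·10.8 = 11.32
E: 0.2·13.6 + 0.8·10.8 = 11.36
Highest Hurwicz score = 11.82 → C.

C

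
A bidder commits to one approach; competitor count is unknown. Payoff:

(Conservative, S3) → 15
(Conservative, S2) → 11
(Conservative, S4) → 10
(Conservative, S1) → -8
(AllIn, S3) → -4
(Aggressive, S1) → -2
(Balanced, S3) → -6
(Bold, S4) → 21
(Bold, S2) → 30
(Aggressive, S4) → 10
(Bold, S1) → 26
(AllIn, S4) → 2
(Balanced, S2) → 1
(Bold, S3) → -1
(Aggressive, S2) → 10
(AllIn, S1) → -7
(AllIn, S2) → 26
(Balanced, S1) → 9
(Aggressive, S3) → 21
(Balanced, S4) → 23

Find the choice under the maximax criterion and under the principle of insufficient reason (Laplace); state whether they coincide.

Row maxima: Conservative=15, Balanced=23, Aggressive=21, Bold=30, AllIn=26
Best best-case = 30 → Bold.
Row averages: Conservative=7, Balanced=6.75, Aggressive=9.75, Bold=19, AllIn=4.25
Highest average = 19 → Bold.

maximax → Bold; laplace → Bold (agree)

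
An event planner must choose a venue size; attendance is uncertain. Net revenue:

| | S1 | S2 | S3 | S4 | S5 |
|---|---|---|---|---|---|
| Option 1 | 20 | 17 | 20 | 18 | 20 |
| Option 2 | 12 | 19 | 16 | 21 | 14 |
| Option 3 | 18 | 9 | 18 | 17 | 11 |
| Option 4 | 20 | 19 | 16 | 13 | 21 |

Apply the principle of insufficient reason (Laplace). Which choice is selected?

Row averages: Option 1=19, Option 2=16.4, Option 3=14.6, Option 4=17.8
Highest average = 19 → Option 1.

Option 1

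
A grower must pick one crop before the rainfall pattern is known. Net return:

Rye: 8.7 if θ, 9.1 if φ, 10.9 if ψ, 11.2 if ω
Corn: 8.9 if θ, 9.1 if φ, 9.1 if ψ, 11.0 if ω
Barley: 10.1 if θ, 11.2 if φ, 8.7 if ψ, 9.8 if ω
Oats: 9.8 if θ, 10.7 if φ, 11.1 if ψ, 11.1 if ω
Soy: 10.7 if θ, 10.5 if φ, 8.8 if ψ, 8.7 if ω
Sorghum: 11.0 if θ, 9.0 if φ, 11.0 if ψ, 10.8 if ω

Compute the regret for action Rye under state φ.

Best payoff under φ is 11.2.
Regret = 11.2 − 9.1 = 2.1.

2.1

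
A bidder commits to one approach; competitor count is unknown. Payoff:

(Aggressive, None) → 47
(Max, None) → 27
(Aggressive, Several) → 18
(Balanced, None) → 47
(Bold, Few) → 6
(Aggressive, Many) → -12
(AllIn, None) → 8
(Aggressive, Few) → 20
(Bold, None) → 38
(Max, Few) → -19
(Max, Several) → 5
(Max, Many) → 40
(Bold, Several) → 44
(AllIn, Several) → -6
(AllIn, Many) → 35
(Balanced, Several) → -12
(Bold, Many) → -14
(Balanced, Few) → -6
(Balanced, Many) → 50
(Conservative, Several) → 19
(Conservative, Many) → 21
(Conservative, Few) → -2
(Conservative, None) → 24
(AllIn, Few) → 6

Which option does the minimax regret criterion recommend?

Column bests: None=47, Few=20, Several=44, Many=50.
Conservative regrets: 23, 22, 25, 29 → max 29
Balanced regrets: 0, 26, 56, 0 → max 56
Aggressive regrets: 0, 0, 26, 62 → max 62
Bold regrets: 9, 14, 0, 64 → max 64
AllIn regrets: 39, 14, 50, 15 → max 50
Max regrets: 20, 39, 39, 10 → max 39
Smallest max regret = 29 → Conservative.

Conservative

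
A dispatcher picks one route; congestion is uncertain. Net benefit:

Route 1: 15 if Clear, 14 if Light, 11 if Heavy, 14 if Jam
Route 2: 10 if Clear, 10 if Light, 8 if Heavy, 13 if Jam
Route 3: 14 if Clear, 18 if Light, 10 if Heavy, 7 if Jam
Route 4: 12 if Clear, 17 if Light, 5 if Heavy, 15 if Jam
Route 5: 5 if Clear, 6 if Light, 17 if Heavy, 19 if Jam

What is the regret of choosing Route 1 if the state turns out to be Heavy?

Best payoff under Heavy is 17.
Regret = 17 − 11 = 6.

6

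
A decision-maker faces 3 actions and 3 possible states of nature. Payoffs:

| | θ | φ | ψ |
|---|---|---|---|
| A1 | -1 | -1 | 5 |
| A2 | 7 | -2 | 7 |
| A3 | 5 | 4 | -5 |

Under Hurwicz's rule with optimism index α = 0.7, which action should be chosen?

A1: 0.7·5 + 0.3·(-1) = 3.2
A2: 0.7·7 + 0.3·(-2) = 4.3
A3: 0.7·5 + 0.3·(-5) = 2
Highest Hurwicz score = 4.3 → A2.

A2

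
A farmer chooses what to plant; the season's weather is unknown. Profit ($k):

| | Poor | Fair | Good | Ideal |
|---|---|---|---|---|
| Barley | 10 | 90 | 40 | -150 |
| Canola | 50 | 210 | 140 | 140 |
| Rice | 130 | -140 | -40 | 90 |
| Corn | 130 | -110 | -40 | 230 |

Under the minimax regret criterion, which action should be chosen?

Column bests: Poor=130, Fair=210, Good=140, Ideal=230.
Barley regrets: 120, 120, 100, 380 → max 380
Canola regrets: 80, 0, 0, 90 → max 90
Rice regrets: 0, 350, 180, 140 → max 350
Corn regrets: 0, 320, 180, 0 → max 320
Smallest max regret = 90 → Canola.

Canola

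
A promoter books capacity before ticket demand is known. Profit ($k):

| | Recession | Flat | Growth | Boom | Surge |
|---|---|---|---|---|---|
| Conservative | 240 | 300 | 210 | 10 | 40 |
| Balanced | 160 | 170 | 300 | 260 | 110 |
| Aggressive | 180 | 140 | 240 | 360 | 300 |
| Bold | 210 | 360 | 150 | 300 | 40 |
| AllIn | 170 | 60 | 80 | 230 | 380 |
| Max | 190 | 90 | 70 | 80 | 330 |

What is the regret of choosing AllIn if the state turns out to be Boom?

130

Best payoff under Boom is 360.
Regret = 360 − 230 = 130.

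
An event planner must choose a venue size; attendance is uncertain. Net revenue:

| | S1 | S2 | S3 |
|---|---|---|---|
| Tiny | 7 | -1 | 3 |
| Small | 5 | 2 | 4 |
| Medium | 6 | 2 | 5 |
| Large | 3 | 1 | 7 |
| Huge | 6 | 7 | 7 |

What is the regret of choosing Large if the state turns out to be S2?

6

Best payoff under S2 is 7.
Regret = 7 − 1 = 6.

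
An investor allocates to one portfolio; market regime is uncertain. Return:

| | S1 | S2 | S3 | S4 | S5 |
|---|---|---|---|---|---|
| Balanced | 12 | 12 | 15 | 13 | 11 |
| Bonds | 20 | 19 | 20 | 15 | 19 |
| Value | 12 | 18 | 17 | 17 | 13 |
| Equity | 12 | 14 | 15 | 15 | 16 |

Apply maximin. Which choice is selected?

Row minima: Balanced=11, Bonds=15, Value=12, Equity=12
Best worst-case = 15 → Bonds.

Bonds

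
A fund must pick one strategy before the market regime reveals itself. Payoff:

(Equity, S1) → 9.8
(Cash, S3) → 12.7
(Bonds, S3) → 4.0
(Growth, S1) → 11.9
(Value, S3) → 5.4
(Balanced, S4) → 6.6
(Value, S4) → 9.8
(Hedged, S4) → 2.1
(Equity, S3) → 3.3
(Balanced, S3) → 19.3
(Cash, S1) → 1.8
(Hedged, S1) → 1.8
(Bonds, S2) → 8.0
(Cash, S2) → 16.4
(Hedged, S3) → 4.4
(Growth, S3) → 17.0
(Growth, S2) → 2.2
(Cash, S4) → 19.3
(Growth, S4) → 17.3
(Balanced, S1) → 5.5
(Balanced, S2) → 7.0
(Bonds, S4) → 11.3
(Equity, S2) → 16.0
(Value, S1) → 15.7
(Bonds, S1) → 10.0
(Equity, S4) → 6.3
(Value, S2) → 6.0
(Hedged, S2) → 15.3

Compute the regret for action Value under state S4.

9.5

Best payoff under S4 is 19.3.
Regret = 19.3 − 9.8 = 9.5.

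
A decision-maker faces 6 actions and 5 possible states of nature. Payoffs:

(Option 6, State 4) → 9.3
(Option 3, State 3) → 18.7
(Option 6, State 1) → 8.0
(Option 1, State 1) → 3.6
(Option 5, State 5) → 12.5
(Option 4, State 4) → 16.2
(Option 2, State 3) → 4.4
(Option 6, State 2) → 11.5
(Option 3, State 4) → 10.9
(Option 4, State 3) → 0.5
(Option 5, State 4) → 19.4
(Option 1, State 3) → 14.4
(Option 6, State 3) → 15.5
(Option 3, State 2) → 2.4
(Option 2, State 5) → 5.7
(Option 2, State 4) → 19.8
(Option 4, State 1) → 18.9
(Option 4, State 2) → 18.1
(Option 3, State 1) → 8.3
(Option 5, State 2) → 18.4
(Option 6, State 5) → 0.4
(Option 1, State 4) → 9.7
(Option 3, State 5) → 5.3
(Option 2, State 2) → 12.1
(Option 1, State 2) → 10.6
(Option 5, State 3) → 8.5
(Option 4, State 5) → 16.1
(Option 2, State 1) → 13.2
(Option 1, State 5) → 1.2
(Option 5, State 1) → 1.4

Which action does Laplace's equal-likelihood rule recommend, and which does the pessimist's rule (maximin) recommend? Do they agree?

laplace → Option 4; maximin → Option 2 (disagree)

Row averages: Option 1=7.9, Option 2=11.04, Option 3=9.12, Option 4=13.96, Option 5=12.04, Option 6=8.94
Highest average = 13.96 → Option 4.
Row minima: Option 1=1.2, Option 2=4.4, Option 3=2.4, Option 4=0.5, Option 5=1.4, Option 6=0.4
Best worst-case = 4.4 → Option 2.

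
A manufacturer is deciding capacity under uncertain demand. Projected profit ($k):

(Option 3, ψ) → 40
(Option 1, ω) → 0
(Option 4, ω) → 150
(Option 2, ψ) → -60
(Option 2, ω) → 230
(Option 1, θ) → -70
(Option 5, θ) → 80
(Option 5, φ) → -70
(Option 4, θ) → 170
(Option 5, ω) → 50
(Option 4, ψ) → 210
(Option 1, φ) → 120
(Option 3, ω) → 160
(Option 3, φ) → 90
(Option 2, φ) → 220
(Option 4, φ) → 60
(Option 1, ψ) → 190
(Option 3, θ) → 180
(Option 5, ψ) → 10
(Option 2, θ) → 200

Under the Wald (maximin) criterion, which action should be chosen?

Option 4

Row minima: Option 1=-70, Option 2=-60, Option 3=40, Option 4=60, Option 5=-70
Best worst-case = 60 → Option 4.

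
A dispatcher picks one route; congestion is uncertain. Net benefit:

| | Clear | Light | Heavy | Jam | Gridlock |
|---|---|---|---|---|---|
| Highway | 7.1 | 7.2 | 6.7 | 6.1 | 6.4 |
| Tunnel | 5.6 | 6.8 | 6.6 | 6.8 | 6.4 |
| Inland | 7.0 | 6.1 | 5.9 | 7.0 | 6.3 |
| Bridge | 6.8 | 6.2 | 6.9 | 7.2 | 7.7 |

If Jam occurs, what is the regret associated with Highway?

Best payoff under Jam is 7.2.
Regret = 7.2 − 6.1 = 1.1.

1.1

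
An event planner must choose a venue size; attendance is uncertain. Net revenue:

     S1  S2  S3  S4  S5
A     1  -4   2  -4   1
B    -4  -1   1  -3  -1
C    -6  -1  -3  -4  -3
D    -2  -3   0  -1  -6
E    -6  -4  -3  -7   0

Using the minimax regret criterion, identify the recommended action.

A

Column bests: S1=1, S2=-1, S3=2, S4=-1, S5=1.
A regrets: 0, 3, 0, 3, 0 → max 3
B regrets: 5, 0, 1, 2, 2 → max 5
C regrets: 7, 0, 5, 3, 4 → max 7
D regrets: 3, 2, 2, 0, 7 → max 7
E regrets: 7, 3, 5, 6, 1 → max 7
Smallest max regret = 3 → A.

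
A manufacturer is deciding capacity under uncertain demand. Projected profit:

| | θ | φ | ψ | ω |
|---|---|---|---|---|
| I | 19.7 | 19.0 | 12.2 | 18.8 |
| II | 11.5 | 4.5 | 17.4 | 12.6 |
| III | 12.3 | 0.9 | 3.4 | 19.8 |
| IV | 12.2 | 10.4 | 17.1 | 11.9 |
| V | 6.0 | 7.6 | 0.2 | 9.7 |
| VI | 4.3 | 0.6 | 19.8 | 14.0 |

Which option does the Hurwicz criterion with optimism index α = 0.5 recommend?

I: 0.5·19.7 + 0.5·12.2 = 15.95
II: 0.5·17.4 + 0.5·4.5 = 10.95
III: 0.5·19.8 + 0.5·0.9 = 10.35
IV: 0.5·17.1 + 0.5·10.4 = 13.75
V: 0.5·9.7 + 0.5·0.2 = 4.95
VI: 0.5·19.8 + 0.5·0.6 = 10.2
Highest Hurwicz score = 15.95 → I.

I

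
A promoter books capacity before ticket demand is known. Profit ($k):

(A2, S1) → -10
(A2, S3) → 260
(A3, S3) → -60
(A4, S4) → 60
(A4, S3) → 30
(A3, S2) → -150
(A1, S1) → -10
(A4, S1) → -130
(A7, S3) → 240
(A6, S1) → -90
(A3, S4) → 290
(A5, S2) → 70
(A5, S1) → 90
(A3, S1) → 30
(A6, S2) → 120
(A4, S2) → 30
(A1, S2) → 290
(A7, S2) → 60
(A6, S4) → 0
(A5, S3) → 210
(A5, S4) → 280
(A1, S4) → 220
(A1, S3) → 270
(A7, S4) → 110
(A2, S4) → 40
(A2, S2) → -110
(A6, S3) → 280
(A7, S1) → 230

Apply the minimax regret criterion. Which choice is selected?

Column bests: S1=230, S2=290, S3=280, S4=290.
A1 regrets: 240, 0, 10, 70 → max 240
A2 regrets: 240, 400, 20, 250 → max 400
A3 regrets: 200, 440, 340, 0 → max 440
A4 regrets: 360, 260, 250, 230 → max 360
A5 regrets: 140, 220, 70, 10 → max 220
A6 regrets: 320, 170, 0, 290 → max 320
A7 regrets: 0, 230, 40, 180 → max 230
Smallest max regret = 220 → A5.

A5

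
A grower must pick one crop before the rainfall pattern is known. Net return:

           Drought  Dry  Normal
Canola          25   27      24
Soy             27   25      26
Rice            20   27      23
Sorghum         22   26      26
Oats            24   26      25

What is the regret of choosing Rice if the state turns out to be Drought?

Best payoff under Drought is 27.
Regret = 27 − 20 = 7.

7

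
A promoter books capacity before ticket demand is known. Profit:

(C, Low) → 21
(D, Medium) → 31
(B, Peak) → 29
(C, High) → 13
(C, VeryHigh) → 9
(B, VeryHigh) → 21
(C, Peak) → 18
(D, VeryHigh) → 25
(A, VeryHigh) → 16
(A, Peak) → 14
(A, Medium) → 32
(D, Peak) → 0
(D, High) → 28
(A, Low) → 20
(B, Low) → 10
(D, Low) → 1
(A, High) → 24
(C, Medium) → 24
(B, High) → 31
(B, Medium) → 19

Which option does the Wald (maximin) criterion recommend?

A

Row minima: A=14, B=10, C=9, D=0
Best worst-case = 14 → A.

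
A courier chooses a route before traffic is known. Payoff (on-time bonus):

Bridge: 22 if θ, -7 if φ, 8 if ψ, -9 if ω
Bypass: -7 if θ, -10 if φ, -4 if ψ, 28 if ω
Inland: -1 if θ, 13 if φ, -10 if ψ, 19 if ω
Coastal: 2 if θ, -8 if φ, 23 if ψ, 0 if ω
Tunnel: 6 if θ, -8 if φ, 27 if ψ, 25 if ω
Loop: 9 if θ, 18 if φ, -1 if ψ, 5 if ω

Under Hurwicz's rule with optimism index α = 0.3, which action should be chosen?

Loop

Bridge: 0.3·22 + 0.7·(-9) = 0.3
Bypass: 0.3·28 + 0.7·(-10) = 1.4
Inland: 0.3·19 + 0.7·(-10) = -1.3
Coastal: 0.3·23 + 0.7·(-8) = 1.3
Tunnel: 0.3·27 + 0.7·(-8) = 2.5
Loop: 0.3·18 + 0.7·(-1) = 4.7
Highest Hurwicz score = 4.7 → Loop.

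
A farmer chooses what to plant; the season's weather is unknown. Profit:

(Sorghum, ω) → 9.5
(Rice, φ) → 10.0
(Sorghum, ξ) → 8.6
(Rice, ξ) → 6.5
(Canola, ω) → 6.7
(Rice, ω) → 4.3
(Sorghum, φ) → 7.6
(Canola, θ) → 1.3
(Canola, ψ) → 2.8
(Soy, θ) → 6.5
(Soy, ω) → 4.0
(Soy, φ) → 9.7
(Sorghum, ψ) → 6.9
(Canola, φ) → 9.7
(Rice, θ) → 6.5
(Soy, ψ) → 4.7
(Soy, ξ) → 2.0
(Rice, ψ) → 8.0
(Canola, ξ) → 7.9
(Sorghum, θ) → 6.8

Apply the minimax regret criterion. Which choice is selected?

Sorghum

Column bests: θ=6.8, φ=10.0, ψ=8.0, ω=9.5, ξ=8.6.
Soy regrets: 0.3, 0.3, 3.3, 5.5, 6.6 → max 6.6
Sorghum regrets: 0.0, 2.4, 1.1, 0.0, 0.0 → max 2.4
Canola regrets: 5.5, 0.3, 5.2, 2.8, 0.7 → max 5.5
Rice regrets: 0.3, 0.0, 0.0, 5.2, 2.1 → max 5.2
Smallest max regret = 2.4 → Sorghum.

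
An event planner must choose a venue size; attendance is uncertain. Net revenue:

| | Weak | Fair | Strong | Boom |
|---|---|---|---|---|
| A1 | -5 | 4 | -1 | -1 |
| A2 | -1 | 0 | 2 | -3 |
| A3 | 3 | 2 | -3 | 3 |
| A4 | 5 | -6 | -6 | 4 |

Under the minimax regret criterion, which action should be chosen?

Column bests: Weak=5, Fair=4, Strong=2, Boom=4.
A1 regrets: 10, 0, 3, 5 → max 10
A2 regrets: 6, 4, 0, 7 → max 7
A3 regrets: 2, 2, 5, 1 → max 5
A4 regrets: 0, 10, 8, 0 → max 10
Smallest max regret = 5 → A3.

A3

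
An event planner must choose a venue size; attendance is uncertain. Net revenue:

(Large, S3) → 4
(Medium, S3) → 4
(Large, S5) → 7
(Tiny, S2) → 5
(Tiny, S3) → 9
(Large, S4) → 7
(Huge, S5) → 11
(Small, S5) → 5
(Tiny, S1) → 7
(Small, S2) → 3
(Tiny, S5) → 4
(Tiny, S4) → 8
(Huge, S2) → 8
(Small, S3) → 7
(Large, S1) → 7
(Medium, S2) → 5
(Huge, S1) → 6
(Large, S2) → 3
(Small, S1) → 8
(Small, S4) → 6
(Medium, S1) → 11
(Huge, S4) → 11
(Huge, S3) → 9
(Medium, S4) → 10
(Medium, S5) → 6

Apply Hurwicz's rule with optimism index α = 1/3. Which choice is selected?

Huge

Tiny: 1/3·9 + 2/3·4 = 17/3
Small: 1/3·8 + 2/3·3 = 14/3
Medium: 1/3·11 + 2/3·4 = 19/3
Large: 1/3·7 + 2/3·3 = 13/3
Huge: 1/3·11 + 2/3·6 = 23/3
Highest Hurwicz score = 23/3 → Huge.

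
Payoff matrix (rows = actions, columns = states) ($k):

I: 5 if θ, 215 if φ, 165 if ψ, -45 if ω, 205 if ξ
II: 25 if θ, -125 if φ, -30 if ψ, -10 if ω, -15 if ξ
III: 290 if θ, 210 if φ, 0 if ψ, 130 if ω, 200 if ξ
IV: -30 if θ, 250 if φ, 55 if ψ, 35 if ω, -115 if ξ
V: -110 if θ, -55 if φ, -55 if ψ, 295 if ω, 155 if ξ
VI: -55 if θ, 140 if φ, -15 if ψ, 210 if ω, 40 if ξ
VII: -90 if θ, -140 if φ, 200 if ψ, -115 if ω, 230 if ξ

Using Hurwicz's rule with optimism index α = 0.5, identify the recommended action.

I: 0.5·215 + 0.5·(-45) = 85
II: 0.5·25 + 0.5·(-125) = -50
III: 0.5·290 + 0.5·0 = 145
IV: 0.5·250 + 0.5·(-115) = 67.5
V: 0.5·295 + 0.5·(-110) = 92.5
VI: 0.5·210 + 0.5·(-55) = 77.5
VII: 0.5·230 + 0.5·(-140) = 45
Highest Hurwicz score = 145 → III.

III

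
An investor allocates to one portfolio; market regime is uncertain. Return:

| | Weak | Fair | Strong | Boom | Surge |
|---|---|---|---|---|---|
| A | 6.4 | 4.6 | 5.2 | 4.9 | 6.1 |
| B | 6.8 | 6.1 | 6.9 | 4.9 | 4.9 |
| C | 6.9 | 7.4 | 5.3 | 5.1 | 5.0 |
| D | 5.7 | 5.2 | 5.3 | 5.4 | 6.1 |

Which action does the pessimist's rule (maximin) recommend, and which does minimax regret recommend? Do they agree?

Row minima: A=4.6, B=4.9, C=5.0, D=5.2
Best worst-case = 5.2 → D.
Column bests: Weak=6.9, Fair=7.4, Strong=6.9, Boom=5.4, Surge=6.1.
A regrets: 0.5, 2.8, 1.7, 0.5, 0.0 → max 2.8
B regrets: 0.1, 1.3, 0.0, 0.5, 1.2 → max 1.3
C regrets: 0.0, 0.0, 1.6, 0.3, 1.1 → max 1.6
D regrets: 1.2, 2.2, 1.6, 0.0, 0.0 → max 2.2
Smallest max regret = 1.3 → B.

maximin → D; minimax regret → B (disagree)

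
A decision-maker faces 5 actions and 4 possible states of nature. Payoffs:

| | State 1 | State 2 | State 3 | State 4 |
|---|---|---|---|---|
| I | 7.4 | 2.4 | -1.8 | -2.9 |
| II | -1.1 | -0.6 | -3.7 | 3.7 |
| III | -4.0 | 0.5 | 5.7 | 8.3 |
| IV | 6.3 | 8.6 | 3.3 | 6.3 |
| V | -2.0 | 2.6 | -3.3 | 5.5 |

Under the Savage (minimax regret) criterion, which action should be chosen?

IV

Column bests: State 1=7.4, State 2=8.6, State 3=5.7, State 4=8.3.
I regrets: 0.0, 6.2, 7.5, 11.2 → max 11.2
II regrets: 8.5, 9.2, 9.4, 4.6 → max 9.4
III regrets: 11.4, 8.1, 0.0, 0.0 → max 11.4
IV regrets: 1.1, 0.0, 2.4, 2.0 → max 2.4
V regrets: 9.4, 6.0, 9.0, 2.8 → max 9.4
Smallest max regret = 2.4 → IV.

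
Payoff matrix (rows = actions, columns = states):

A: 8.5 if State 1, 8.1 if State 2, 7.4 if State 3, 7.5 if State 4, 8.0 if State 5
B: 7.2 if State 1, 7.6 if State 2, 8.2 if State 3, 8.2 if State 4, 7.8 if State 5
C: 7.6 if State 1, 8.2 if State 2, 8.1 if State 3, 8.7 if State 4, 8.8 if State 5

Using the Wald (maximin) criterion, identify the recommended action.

Row minima: A=7.4, B=7.2, C=7.6
Best worst-case = 7.6 → C.

C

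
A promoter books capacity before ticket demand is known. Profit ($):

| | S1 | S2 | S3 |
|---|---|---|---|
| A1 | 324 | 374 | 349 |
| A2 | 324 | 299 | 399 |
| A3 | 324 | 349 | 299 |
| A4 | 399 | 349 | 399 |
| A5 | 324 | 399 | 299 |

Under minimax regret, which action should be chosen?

A4

Column bests: S1=399, S2=399, S3=399.
A1 regrets: 75, 25, 50 → max 75
A2 regrets: 75, 100, 0 → max 100
A3 regrets: 75, 50, 100 → max 100
A4 regrets: 0, 50, 0 → max 50
A5 regrets: 75, 0, 100 → max 100
Smallest max regret = 50 → A4.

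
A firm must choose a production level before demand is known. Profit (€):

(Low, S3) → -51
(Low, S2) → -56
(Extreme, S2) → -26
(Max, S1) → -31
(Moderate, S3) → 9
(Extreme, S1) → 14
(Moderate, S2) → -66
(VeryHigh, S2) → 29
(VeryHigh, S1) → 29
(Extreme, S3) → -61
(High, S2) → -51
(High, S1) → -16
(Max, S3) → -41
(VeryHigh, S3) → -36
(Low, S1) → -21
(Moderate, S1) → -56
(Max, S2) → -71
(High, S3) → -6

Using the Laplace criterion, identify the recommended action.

VeryHigh

Row averages: Low=-128/3, Moderate=-113/3, High=-73/3, VeryHigh=22/3, Extreme=-73/3, Max=-143/3
Highest average = 22/3 → VeryHigh.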